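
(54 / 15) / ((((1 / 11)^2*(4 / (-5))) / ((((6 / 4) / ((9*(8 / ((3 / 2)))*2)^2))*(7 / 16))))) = -2541 / 65536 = -0.04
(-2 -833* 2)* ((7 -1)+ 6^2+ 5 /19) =-70494.95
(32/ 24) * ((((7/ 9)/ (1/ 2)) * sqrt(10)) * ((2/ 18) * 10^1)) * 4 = 2240 * sqrt(10)/ 243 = 29.15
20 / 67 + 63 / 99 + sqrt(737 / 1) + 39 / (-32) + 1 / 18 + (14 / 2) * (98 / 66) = 2157713 / 212256 + sqrt(737) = 37.31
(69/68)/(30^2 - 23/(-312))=5382/4773991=0.00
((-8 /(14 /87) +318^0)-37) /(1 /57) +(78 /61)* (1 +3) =-2084016 /427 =-4880.60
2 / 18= 1 / 9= 0.11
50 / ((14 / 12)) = 300 / 7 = 42.86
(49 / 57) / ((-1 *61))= -49 / 3477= -0.01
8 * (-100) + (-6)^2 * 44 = 784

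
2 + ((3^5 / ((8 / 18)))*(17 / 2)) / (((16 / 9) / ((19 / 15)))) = 2120483 / 640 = 3313.25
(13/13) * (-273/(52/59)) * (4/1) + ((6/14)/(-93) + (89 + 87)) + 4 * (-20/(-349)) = -80487168/75733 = -1062.78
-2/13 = -0.15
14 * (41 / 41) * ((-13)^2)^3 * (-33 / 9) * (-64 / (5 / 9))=142719088512 / 5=28543817702.40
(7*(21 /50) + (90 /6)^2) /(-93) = -3799 /1550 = -2.45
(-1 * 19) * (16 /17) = -304 /17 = -17.88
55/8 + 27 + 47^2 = 17943/8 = 2242.88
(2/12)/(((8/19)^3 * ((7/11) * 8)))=75449/172032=0.44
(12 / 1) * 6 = 72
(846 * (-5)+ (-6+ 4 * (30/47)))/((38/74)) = -7361964/893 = -8244.08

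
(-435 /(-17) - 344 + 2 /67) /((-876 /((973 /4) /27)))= 4356121 /1330352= 3.27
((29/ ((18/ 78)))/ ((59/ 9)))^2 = 1279161/ 3481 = 367.47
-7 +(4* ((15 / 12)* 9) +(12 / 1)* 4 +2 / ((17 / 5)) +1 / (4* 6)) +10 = 96.63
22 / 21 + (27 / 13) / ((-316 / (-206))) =103589 / 43134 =2.40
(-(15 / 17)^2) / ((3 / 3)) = -225 / 289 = -0.78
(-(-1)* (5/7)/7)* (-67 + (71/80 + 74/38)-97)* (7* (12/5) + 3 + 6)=-424.29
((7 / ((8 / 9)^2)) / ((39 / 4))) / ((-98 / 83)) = -0.77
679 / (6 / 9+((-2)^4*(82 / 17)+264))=34629 / 17434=1.99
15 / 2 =7.50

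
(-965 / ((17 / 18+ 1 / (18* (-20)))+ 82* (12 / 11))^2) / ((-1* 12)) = 140118000 / 14237978329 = 0.01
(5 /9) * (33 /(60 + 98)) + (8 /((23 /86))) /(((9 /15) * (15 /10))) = 1090835 /32706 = 33.35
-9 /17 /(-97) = 9 /1649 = 0.01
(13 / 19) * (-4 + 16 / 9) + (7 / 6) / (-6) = -391 / 228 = -1.71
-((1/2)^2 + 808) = -3233/4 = -808.25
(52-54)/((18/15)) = -5/3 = -1.67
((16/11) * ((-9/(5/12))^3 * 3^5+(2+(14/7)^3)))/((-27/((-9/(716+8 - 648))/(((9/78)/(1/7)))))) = -31835311664/1645875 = -19342.48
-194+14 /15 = -2896 /15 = -193.07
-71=-71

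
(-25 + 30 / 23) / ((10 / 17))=-1853 / 46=-40.28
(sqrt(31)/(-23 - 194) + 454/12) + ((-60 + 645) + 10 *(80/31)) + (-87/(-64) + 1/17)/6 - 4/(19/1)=2494114139/3844992 - sqrt(31)/217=648.64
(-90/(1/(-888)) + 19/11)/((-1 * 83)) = -962.91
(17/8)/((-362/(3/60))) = -17/57920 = -0.00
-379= -379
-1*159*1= -159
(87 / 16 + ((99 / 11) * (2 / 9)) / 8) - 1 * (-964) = 969.69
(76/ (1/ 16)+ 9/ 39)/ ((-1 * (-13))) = 15811/ 169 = 93.56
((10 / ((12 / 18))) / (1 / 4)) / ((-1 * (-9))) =20 / 3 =6.67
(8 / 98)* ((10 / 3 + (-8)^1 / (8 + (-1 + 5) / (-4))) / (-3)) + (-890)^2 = 2445212516 / 3087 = 792099.94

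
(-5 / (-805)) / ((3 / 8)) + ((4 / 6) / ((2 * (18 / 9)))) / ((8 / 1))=289 / 7728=0.04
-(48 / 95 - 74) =6982 / 95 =73.49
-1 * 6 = -6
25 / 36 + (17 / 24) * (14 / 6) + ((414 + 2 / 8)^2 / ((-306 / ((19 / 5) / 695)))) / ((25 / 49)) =-1557831719 / 425340000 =-3.66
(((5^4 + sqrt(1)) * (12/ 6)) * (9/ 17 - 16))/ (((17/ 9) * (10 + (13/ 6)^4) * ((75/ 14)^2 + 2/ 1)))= -752772351744/ 72201406673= -10.43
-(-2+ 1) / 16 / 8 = 1 / 128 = 0.01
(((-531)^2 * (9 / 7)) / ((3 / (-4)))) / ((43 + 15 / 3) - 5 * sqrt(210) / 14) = -108273024 / 10627 - 5639220 * sqrt(210) / 74389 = -11287.03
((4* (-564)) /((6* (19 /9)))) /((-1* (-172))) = -846 /817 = -1.04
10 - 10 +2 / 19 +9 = 173 / 19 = 9.11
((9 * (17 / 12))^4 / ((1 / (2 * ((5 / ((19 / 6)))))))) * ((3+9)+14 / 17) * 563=366317726265 / 608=602496260.30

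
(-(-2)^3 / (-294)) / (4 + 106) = -2 / 8085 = -0.00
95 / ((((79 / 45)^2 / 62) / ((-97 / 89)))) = -1156943250 / 555449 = -2082.90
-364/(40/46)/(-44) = 2093/220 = 9.51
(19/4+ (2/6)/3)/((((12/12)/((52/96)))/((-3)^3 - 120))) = -111475/288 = -387.07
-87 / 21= -29 / 7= -4.14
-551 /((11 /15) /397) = -298291.36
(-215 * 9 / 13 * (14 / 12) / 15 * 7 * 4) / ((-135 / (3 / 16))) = 2107 / 4680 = 0.45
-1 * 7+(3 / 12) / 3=-83 / 12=-6.92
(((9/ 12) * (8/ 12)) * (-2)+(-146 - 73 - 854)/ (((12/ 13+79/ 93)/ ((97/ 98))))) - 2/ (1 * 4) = -600.67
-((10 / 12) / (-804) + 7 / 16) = -4211 / 9648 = -0.44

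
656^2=430336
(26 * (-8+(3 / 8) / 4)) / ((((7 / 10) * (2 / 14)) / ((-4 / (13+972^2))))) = 16445 / 1889594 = 0.01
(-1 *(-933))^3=812166237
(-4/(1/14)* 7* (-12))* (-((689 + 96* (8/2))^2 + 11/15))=-27079275328/5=-5415855065.60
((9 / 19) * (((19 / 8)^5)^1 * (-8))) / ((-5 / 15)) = 3518667 / 4096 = 859.05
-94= -94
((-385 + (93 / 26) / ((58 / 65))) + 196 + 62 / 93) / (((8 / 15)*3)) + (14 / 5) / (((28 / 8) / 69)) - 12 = -1002281 / 13920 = -72.00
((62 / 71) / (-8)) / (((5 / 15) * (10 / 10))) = -93 / 284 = -0.33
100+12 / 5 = 512 / 5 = 102.40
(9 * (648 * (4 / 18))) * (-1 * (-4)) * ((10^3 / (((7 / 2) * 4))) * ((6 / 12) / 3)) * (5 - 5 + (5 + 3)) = 3456000 / 7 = 493714.29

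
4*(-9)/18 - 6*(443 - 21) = -2534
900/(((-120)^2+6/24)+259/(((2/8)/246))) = 144/43081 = 0.00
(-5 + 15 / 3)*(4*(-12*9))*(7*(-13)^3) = 0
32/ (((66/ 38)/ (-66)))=-1216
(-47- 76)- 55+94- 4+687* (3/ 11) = 1093/ 11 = 99.36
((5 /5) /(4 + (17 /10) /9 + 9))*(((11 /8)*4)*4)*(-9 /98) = -8910 /58163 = -0.15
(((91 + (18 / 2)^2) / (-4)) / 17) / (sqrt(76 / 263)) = -43*sqrt(4997) / 646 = -4.71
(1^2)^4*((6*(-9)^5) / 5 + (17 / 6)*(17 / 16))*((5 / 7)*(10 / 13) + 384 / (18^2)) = -122908.98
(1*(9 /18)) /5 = 1 /10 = 0.10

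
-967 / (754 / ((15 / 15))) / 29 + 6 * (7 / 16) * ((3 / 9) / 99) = -306401 / 8658936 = -0.04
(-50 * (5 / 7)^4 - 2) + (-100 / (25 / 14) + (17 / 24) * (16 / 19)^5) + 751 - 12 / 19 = 12121842638839 / 17835341097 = 679.65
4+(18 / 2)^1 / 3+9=16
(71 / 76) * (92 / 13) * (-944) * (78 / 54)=-1541552 / 171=-9014.92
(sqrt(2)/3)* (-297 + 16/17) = -5033* sqrt(2)/51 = -139.56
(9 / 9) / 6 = 1 / 6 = 0.17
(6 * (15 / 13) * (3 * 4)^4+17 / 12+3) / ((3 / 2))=22395569 / 234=95707.56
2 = 2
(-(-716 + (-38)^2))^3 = -385828352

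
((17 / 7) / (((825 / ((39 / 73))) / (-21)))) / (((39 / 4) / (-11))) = 68 / 1825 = 0.04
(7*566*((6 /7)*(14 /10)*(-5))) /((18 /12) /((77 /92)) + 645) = -610148 /16601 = -36.75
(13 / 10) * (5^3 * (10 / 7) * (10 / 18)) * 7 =8125 / 9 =902.78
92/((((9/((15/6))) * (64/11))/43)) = 54395/288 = 188.87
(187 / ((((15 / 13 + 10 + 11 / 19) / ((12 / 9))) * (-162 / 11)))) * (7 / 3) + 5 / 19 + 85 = 234809359 / 2867157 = 81.90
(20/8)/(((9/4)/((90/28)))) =25/7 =3.57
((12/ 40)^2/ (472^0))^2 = 81/ 10000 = 0.01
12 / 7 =1.71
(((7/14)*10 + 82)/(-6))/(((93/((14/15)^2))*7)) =-0.02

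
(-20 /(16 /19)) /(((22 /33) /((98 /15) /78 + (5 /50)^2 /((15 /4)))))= -3002 /975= -3.08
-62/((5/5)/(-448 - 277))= 44950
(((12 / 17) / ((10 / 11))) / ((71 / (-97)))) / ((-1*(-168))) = -1067 / 168980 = -0.01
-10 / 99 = -0.10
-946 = -946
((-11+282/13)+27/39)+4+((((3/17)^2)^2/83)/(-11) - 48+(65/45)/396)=-952217340923/29198607516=-32.61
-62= -62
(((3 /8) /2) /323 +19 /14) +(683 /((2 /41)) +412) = 14414.86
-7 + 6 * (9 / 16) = -29 / 8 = -3.62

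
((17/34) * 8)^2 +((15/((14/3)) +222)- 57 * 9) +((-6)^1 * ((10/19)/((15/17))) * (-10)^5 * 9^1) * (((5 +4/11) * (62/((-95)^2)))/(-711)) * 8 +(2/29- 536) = -5186317184443/2419951226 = -2143.15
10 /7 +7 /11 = 159 /77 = 2.06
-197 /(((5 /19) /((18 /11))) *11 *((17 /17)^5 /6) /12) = -4850928 /605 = -8018.06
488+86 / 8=1995 / 4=498.75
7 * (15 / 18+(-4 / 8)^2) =7.58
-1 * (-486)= 486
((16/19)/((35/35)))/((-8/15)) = -30/19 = -1.58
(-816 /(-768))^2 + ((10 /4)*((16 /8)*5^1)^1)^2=626.13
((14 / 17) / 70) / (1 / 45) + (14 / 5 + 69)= 6148 / 85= 72.33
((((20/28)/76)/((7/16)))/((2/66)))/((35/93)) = 12276/6517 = 1.88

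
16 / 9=1.78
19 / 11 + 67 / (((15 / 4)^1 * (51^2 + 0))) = 744233 / 429165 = 1.73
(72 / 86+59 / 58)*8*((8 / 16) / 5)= 1850 / 1247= 1.48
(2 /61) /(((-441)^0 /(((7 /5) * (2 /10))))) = 14 /1525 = 0.01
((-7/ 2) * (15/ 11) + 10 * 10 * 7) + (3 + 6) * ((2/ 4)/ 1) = 7697/ 11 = 699.73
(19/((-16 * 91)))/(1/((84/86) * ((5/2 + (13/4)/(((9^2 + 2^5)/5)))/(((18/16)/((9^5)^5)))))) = -5433291270181171009342834515/252668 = -21503677830913178595401.22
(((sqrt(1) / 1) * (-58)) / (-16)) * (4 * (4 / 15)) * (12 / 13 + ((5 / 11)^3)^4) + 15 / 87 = 3.74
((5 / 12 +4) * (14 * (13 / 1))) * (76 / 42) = 13091 / 9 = 1454.56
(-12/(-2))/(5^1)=6/5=1.20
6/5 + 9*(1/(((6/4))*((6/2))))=16/5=3.20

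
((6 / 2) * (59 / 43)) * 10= 1770 / 43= 41.16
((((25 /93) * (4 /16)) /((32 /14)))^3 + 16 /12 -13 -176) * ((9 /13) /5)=-39570892798193 /1522858721280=-25.98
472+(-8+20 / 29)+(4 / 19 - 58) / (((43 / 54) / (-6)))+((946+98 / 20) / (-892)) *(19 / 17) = 3229700149997 / 3592806520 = 898.94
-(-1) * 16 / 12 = 1.33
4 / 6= 2 / 3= 0.67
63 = 63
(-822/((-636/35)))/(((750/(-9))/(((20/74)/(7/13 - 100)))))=12467/8451910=0.00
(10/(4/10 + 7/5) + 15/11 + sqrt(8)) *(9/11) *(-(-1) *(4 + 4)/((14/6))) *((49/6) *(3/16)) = 189 *sqrt(2)/22 + 14385/484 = 41.87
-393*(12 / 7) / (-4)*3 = 3537 / 7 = 505.29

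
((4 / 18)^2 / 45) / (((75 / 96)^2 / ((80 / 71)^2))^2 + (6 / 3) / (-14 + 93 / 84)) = 99230924406784 / 6871626274550805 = 0.01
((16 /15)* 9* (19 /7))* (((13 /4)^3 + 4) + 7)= 165357 /140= 1181.12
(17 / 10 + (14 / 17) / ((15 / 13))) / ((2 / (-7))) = -8617 / 1020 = -8.45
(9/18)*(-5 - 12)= -17/2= -8.50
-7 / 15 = -0.47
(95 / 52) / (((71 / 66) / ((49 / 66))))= 4655 / 3692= 1.26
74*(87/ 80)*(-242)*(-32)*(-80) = -49855872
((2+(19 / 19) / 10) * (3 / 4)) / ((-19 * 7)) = -9 / 760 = -0.01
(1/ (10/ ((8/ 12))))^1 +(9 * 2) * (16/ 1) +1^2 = 4336/ 15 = 289.07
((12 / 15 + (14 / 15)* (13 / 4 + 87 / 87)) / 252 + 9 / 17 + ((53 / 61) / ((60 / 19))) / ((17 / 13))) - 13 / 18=286177 / 7839720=0.04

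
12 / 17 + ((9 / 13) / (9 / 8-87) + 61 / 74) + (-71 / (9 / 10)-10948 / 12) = -33358428989 / 33705594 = -989.70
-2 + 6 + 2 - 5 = 1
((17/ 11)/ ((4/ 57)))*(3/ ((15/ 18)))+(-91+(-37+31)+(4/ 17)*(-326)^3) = -15244262573/ 1870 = -8152012.07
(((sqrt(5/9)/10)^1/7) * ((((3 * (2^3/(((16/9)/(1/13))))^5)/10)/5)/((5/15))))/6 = 59049 * sqrt(5)/83169632000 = 0.00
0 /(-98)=0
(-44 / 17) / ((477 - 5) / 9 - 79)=396 / 4063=0.10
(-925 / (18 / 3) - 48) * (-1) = 202.17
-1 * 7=-7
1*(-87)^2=7569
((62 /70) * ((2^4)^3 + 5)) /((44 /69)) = 8772039 /1540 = 5696.13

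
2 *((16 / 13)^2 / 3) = 512 / 507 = 1.01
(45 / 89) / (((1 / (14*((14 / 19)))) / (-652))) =-5750640 / 1691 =-3400.73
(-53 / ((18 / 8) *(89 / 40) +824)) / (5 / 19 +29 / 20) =-3222400 / 86349291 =-0.04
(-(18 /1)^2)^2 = 104976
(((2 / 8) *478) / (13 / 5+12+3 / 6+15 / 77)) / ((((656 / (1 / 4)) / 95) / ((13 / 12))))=113638525 / 370834176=0.31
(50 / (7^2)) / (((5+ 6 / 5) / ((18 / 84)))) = 375 / 10633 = 0.04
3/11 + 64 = 707/11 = 64.27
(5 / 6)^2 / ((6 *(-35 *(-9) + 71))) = 25 / 83376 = 0.00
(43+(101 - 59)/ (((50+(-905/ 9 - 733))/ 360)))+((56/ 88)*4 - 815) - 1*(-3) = -15238073/ 19393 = -785.75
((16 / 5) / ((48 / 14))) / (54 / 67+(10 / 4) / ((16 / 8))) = 0.45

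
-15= -15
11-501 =-490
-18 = -18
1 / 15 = 0.07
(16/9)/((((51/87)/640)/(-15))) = -1484800/51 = -29113.73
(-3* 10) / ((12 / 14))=-35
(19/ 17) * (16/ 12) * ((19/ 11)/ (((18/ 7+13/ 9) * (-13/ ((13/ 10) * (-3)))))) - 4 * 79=-74705894/ 236555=-315.81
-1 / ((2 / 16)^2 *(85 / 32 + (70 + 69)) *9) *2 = -0.10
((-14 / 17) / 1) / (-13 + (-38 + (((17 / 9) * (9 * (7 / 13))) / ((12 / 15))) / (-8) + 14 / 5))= 29120 / 1754927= 0.02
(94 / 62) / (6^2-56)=-47 / 620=-0.08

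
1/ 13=0.08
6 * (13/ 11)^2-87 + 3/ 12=-37931/ 484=-78.37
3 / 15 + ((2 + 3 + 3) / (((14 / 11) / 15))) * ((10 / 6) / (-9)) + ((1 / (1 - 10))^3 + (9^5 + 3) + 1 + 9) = 1506526498 / 25515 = 59044.74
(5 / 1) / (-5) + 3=2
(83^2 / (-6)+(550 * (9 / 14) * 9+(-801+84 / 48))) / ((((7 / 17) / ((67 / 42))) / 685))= 80921559155 / 24696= 3276707.12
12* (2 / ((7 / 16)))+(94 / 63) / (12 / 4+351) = 611759 / 11151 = 54.86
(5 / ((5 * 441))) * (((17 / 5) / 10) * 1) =0.00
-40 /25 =-8 /5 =-1.60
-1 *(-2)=2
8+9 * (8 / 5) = 22.40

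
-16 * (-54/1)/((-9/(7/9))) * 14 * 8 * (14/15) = -351232/45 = -7805.16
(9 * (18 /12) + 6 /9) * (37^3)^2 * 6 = 218086744765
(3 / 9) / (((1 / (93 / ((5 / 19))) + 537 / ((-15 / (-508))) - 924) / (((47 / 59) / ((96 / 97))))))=13426255 / 863835495456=0.00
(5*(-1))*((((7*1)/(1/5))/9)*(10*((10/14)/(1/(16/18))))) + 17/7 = -68623/567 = -121.03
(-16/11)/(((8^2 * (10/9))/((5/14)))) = -9/1232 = -0.01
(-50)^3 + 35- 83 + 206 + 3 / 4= -499365 / 4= -124841.25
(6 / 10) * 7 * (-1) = -21 / 5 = -4.20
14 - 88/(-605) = 778/55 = 14.15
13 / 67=0.19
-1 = -1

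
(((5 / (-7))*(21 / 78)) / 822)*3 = -0.00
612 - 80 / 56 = 4274 / 7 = 610.57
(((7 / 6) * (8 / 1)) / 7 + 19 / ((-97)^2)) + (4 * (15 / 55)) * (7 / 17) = 9419659 / 5278449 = 1.78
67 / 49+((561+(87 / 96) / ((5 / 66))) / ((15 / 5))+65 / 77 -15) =7683941 / 43120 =178.20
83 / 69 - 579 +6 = -39454 / 69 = -571.80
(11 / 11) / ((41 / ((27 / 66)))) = 9 / 902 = 0.01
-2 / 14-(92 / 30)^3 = -28.98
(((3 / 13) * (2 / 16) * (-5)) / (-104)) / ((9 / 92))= 115 / 8112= 0.01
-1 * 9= -9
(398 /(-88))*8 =-398 /11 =-36.18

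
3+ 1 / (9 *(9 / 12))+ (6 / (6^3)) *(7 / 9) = 1027 / 324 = 3.17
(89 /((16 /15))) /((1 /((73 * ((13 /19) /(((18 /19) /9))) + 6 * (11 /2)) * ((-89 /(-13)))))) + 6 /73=8803599921 /30368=289897.26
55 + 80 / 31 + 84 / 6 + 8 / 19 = 42409 / 589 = 72.00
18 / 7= 2.57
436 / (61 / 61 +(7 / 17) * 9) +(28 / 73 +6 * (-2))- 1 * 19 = 62.03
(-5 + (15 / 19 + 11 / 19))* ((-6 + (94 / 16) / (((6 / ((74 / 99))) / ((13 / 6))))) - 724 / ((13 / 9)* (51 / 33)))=1193.85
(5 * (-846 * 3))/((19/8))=-101520/19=-5343.16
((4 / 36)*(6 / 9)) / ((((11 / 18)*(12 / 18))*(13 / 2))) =4 / 143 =0.03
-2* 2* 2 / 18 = -4 / 9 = -0.44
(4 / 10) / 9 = 2 / 45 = 0.04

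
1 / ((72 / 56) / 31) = 217 / 9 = 24.11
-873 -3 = -876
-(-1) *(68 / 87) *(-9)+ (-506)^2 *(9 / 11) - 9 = 6074571 / 29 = 209467.97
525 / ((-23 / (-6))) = 3150 / 23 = 136.96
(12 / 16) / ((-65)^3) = -3 / 1098500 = -0.00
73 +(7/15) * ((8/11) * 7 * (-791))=-298027/165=-1806.22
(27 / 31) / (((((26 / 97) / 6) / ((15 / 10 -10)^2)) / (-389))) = -883291797 / 1612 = -547947.76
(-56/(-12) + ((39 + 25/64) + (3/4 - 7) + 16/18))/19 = 22289/10944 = 2.04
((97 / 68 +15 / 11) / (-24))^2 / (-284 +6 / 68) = -4355569 / 91497466368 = -0.00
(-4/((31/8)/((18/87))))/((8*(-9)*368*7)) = 1/868434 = 0.00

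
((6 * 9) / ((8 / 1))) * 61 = 1647 / 4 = 411.75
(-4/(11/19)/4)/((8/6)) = -57/44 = -1.30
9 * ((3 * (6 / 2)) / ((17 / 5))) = 23.82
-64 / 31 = -2.06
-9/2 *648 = -2916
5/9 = 0.56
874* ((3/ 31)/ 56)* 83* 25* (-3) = -8160975/ 868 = -9402.04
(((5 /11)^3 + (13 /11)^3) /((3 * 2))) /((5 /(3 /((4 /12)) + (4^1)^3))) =28251 /6655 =4.25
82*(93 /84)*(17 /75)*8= 86428 /525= 164.62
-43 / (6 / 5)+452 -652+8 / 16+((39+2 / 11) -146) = -11291 / 33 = -342.15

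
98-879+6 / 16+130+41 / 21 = -108977 / 168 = -648.67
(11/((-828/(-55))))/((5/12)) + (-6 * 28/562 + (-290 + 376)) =1695659/19389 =87.45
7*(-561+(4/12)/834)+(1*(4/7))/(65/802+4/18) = -150481554337/38338146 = -3925.11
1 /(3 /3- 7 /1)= -1 /6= -0.17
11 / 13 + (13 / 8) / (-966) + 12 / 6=285767 / 100464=2.84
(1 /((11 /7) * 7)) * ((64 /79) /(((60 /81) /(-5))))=-432 /869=-0.50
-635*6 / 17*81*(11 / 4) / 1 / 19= -1697355 / 646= -2627.48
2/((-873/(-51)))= 0.12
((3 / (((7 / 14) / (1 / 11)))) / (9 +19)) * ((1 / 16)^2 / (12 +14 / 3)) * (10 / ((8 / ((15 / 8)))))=27 / 2523136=0.00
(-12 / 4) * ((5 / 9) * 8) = -40 / 3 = -13.33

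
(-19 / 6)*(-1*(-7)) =-133 / 6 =-22.17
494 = 494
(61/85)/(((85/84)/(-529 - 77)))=-3105144/7225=-429.78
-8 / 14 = -4 / 7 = -0.57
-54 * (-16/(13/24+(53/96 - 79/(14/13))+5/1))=-193536/15067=-12.85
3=3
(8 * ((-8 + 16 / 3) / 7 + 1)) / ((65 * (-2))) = -4 / 105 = -0.04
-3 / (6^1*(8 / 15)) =-0.94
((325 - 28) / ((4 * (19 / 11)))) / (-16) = -3267 / 1216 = -2.69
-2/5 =-0.40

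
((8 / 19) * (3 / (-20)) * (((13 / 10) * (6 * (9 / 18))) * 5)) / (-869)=117 / 82555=0.00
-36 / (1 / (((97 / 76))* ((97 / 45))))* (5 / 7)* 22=-206998 / 133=-1556.38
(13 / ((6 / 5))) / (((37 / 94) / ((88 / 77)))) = 24440 / 777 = 31.45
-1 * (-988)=988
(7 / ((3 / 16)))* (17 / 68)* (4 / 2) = 56 / 3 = 18.67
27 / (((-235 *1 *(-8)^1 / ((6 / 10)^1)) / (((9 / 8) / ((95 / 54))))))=19683 / 3572000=0.01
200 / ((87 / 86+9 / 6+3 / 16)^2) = 94668800 / 3448449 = 27.45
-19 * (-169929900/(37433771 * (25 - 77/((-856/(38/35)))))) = 2303116578000/670176802213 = 3.44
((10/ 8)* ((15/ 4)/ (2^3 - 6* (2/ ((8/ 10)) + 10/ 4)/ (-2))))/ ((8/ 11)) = 825/ 2944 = 0.28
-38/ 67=-0.57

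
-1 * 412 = -412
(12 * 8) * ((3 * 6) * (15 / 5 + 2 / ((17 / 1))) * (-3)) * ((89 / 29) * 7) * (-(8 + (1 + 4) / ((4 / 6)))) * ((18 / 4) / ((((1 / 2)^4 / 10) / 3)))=5730788206080 / 493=11624316848.03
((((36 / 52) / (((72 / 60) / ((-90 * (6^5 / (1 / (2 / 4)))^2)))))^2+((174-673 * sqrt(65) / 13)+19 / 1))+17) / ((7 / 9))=937033418955202879410 / 1183-6057 * sqrt(65) / 91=792082349074558110.38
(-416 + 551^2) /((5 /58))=3516946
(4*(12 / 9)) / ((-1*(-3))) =16 / 9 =1.78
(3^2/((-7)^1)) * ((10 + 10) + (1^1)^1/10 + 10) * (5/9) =-43/2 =-21.50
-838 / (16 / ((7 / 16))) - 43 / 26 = -40881 / 1664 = -24.57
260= 260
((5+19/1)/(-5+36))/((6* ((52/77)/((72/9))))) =1.53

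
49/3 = 16.33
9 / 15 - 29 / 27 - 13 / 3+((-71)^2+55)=687311 / 135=5091.19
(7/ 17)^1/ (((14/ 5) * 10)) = 1/ 68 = 0.01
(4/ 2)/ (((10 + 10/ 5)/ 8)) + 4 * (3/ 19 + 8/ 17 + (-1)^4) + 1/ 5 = 38989/ 4845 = 8.05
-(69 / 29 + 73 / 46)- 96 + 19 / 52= -3454557 / 34684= -99.60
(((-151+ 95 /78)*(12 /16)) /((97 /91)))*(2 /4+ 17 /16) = -2044525 /12416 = -164.67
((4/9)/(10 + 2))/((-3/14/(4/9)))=-56/729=-0.08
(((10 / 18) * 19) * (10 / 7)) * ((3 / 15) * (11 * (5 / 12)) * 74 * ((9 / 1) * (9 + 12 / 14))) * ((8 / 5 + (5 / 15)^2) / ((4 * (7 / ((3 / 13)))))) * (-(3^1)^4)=-264120615 / 2548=-103658.01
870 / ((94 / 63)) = 27405 / 47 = 583.09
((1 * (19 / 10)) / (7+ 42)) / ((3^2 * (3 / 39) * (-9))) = -247 / 39690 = -0.01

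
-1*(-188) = 188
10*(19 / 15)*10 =380 / 3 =126.67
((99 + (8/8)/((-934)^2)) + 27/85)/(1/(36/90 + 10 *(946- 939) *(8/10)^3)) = 3336086534961/926878250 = 3599.27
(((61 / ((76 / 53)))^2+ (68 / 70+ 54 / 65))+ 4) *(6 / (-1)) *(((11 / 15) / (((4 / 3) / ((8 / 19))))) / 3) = -10496288297 / 12483380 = -840.82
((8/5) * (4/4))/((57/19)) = 8/15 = 0.53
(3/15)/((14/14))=1/5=0.20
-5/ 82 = -0.06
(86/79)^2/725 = 7396/4524725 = 0.00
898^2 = 806404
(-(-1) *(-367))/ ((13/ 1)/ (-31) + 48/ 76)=-216163/ 125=-1729.30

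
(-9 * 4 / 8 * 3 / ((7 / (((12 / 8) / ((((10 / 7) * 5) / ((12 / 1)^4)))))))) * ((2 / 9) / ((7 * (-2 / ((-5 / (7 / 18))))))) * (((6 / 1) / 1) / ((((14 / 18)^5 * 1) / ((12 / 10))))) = -892616806656 / 20588575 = -43354.96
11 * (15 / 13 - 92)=-12991 / 13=-999.31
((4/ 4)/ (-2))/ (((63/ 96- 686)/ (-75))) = -1200/ 21931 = -0.05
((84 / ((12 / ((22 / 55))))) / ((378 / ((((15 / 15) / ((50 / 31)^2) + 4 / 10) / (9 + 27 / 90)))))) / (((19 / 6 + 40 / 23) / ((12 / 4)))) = 45103 / 118051875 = 0.00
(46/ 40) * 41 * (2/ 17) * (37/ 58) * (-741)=-25854231/ 9860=-2622.13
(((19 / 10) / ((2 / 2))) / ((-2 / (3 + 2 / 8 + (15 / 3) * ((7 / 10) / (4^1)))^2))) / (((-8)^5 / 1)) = 20691 / 41943040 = 0.00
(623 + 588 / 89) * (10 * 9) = 5043150 / 89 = 56664.61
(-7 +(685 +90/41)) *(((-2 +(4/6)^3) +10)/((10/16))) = 16658432/1845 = 9028.96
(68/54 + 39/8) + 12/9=1613/216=7.47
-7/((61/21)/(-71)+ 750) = -10437/1118189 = -0.01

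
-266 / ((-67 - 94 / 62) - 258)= 589 / 723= 0.81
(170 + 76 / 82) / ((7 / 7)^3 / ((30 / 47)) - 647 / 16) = -1681920 / 382489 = -4.40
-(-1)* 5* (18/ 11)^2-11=289/ 121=2.39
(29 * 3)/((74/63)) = 5481/74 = 74.07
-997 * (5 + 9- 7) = -6979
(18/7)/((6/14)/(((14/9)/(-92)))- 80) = -63/2581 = -0.02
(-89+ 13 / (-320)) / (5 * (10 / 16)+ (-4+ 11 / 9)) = -256437 / 1000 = -256.44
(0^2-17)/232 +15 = 3463/232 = 14.93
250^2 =62500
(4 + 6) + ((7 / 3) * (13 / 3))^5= 6240911941 / 59049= 105690.39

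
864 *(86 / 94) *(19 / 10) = 352944 / 235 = 1501.89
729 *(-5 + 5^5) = 2274480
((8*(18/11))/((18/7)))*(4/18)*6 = 6.79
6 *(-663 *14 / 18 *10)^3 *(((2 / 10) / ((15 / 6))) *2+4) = -30803088767360 / 9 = -3422565418595.56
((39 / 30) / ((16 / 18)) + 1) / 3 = 197 / 240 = 0.82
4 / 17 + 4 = 72 / 17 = 4.24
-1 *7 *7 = -49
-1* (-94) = 94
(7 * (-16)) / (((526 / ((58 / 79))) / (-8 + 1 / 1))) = 22736 / 20777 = 1.09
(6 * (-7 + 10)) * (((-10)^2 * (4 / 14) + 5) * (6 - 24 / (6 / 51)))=-837540 / 7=-119648.57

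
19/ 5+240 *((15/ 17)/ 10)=2123/ 85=24.98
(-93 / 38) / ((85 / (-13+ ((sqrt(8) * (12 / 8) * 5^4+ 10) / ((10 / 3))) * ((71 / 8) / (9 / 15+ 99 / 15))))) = 1457 / 5440 - 825375 * sqrt(2) / 41344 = -27.96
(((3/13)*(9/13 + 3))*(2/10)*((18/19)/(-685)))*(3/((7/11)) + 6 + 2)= -0.00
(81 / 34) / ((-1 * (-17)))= 81 / 578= 0.14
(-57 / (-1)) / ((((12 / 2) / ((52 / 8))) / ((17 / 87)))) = 4199 / 348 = 12.07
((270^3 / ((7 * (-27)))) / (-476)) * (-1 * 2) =-364500 / 833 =-437.58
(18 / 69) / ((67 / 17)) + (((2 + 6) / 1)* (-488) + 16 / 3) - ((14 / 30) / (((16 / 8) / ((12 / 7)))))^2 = -450599242 / 115575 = -3898.76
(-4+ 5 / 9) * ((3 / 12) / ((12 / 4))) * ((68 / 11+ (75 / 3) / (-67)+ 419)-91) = -7626527 / 79596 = -95.82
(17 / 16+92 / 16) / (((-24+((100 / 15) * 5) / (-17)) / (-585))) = 3252015 / 21184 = 153.51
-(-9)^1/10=9/10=0.90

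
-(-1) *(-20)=-20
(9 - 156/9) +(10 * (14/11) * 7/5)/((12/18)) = 607/33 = 18.39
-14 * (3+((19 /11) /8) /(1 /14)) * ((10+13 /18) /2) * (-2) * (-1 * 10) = -9040.78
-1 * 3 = -3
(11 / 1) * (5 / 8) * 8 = 55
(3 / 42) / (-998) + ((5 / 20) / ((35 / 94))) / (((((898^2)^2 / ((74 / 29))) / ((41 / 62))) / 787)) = -1461492956663773 / 20420370807123617120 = -0.00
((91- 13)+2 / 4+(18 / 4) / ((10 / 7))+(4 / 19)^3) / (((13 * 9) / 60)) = 3734009 / 89167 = 41.88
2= 2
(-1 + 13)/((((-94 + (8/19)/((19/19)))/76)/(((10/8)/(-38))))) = 285/889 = 0.32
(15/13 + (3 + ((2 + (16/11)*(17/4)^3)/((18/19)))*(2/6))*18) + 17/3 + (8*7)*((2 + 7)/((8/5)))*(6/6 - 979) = -527308505/1716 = -307289.34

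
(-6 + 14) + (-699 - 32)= -723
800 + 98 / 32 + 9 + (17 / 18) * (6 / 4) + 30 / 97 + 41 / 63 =79632611 / 97776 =814.44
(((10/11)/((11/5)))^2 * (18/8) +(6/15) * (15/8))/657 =22141/12825516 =0.00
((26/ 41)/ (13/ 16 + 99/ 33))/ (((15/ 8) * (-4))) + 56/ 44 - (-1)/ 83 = 43245479/ 34251195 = 1.26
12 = 12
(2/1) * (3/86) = 3/43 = 0.07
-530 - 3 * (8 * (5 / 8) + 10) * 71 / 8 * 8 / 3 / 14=-8485 / 14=-606.07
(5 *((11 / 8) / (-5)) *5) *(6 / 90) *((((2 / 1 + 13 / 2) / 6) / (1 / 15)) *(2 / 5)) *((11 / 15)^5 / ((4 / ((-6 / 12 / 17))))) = 1771561 / 291600000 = 0.01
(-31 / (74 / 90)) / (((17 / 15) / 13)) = -272025 / 629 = -432.47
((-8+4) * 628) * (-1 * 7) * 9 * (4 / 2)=316512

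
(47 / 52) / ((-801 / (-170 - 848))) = 23923 / 20826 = 1.15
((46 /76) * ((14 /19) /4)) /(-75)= -161 /108300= -0.00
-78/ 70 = -39/ 35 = -1.11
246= 246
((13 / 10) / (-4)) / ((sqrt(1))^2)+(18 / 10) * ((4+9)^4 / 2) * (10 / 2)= 5140967 / 40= 128524.18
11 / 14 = 0.79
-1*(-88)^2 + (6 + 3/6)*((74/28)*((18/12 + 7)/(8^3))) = -222027791/28672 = -7743.71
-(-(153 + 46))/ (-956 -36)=-199/ 992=-0.20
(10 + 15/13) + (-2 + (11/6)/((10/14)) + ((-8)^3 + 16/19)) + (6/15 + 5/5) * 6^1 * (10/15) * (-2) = -3783823/7410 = -510.64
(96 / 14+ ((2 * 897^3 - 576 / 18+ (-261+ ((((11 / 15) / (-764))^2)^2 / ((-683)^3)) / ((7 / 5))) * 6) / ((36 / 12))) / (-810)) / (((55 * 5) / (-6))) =264411997766877813413914127641337 / 20401732262203601482998000000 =12960.27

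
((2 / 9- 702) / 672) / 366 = -1579 / 553392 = -0.00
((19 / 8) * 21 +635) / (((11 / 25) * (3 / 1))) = 136975 / 264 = 518.84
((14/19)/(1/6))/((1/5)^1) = 420/19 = 22.11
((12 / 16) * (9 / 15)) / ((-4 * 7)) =-9 / 560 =-0.02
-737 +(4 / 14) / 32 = -736.99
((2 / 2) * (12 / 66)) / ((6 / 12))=4 / 11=0.36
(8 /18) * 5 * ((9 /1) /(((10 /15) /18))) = 540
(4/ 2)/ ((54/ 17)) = 17/ 27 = 0.63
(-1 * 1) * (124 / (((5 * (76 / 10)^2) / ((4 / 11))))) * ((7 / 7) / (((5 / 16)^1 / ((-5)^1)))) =9920 / 3971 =2.50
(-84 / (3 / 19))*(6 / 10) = -1596 / 5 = -319.20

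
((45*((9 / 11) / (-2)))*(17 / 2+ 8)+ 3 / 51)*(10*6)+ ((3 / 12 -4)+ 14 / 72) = -2788429 / 153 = -18225.03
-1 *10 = -10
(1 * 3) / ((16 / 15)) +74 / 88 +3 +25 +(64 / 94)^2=12486563 / 388784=32.12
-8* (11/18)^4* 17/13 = -248897/170586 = -1.46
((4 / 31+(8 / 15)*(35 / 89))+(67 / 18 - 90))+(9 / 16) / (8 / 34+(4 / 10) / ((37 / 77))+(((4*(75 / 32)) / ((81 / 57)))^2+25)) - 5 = -5123596910965021 / 56346033262014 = -90.93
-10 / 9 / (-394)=5 / 1773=0.00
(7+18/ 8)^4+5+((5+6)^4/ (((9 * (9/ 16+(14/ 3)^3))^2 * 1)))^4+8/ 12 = 81184618165877453372299490373405942067292723/ 11080791732942260114117191408441135227648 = 7326.61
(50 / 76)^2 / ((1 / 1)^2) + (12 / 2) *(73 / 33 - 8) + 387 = 5602375 / 15884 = 352.71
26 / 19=1.37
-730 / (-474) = 365 / 237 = 1.54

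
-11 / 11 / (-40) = 0.02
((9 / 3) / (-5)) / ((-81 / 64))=64 / 135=0.47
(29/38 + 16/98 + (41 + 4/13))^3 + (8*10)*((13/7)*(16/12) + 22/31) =99703193787951354547/1319021988444888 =75588.73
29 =29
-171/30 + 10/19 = -983/190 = -5.17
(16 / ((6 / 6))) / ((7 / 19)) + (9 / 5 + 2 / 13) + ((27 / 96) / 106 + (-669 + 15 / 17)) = -16338709329 / 26237120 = -622.73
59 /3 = 19.67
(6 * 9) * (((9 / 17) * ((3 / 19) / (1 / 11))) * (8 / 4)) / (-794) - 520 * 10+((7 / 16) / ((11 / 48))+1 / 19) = -7332222528 / 1410541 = -5198.16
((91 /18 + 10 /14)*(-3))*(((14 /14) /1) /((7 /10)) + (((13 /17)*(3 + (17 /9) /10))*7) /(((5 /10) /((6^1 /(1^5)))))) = -133836338 /37485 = -3570.40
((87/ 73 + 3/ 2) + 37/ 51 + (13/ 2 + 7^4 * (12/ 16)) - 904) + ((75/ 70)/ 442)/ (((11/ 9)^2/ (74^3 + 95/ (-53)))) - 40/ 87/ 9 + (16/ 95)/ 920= 1564.17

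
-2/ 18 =-1/ 9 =-0.11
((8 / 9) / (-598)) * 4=-16 / 2691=-0.01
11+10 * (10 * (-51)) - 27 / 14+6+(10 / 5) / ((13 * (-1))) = -925485 / 182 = -5085.08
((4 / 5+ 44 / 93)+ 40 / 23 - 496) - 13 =-5411539 / 10695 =-505.99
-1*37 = -37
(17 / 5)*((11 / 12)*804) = 12529 / 5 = 2505.80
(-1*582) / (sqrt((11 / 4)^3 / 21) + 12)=-9386496 / 192205 + 51216*sqrt(231) / 192205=-44.79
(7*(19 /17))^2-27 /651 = 3835912 /62713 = 61.17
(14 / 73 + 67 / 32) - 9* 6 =-120805 / 2336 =-51.71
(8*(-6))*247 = -11856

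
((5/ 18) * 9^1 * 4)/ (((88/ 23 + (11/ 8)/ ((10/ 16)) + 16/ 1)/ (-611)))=-702650/ 2533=-277.40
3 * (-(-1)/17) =3/17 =0.18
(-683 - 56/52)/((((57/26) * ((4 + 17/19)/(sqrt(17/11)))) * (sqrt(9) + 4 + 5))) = -8893 * sqrt(187)/18414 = -6.60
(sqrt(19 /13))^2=19 /13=1.46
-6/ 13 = -0.46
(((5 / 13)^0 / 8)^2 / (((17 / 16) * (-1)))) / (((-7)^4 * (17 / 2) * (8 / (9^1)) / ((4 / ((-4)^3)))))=9 / 177635584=0.00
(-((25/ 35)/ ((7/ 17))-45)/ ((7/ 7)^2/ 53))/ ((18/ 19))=1067420/ 441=2420.45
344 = 344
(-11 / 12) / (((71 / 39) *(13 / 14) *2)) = -77 / 284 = -0.27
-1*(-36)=36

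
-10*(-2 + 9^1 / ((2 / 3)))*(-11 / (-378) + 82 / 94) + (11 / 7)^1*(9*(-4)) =-2846773 / 17766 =-160.24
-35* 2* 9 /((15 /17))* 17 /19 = -12138 /19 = -638.84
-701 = -701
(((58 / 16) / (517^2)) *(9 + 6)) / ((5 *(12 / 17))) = 493 / 8553248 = 0.00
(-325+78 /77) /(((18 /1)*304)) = -1313 /22176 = -0.06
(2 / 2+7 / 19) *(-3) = -78 / 19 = -4.11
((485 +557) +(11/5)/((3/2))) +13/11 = 172367/165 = 1044.65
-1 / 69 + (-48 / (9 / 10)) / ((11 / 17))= -20857 / 253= -82.44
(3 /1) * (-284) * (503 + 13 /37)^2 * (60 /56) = -2216393072640 /9583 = -231283843.54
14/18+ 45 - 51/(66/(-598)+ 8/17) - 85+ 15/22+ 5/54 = -97900390/543807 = -180.03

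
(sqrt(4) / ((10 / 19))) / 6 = 19 / 30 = 0.63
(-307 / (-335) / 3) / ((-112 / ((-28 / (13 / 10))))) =307 / 5226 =0.06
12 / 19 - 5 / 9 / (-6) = 743 / 1026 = 0.72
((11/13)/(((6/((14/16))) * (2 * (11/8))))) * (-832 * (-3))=112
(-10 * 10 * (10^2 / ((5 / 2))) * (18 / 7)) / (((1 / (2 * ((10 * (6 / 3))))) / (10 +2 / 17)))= -495360000 / 119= -4162689.08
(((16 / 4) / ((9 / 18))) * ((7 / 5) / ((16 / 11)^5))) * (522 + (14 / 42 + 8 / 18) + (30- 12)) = 5486846519 / 5898240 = 930.25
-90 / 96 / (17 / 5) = -75 / 272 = -0.28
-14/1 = -14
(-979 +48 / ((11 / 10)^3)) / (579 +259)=-1255049 / 1115378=-1.13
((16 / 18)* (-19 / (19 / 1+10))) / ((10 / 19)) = -1444 / 1305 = -1.11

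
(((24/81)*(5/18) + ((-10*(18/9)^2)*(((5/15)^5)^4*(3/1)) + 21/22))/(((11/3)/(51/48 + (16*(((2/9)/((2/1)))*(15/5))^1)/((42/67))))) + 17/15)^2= 555207644621734338789925969/37659584525974742653977600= 14.74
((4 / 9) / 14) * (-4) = -8 / 63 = -0.13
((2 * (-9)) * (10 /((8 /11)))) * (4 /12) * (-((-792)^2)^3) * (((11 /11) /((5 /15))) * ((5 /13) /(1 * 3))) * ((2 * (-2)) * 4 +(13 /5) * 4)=-570115789977369968640 /13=-43855060767489997587.69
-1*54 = -54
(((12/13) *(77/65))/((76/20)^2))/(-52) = -1155/793117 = -0.00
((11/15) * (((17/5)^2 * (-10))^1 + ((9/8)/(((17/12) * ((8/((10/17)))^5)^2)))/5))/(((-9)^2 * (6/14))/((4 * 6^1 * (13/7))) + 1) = -5940622010427281250069139/124655386301145513984000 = -47.66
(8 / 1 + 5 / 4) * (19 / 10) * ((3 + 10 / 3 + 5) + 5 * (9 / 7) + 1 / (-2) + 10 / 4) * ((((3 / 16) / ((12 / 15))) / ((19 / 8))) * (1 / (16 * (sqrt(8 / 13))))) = 15355 * sqrt(26) / 28672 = 2.73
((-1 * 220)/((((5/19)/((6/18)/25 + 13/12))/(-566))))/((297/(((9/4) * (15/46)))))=1769033/1380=1281.91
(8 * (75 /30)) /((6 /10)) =100 /3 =33.33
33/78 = 11/26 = 0.42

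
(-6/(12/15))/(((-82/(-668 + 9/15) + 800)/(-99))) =991089/1068004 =0.93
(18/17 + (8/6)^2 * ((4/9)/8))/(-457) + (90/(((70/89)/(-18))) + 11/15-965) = -66603584024/22025115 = -3023.98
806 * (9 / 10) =3627 / 5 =725.40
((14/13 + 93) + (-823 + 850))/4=787/26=30.27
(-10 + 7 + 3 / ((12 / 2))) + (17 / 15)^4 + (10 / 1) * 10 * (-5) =-50711083 / 101250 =-500.85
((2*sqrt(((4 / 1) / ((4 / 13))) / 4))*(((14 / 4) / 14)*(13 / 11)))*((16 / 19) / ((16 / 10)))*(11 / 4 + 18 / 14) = 7345*sqrt(13) / 11704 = 2.26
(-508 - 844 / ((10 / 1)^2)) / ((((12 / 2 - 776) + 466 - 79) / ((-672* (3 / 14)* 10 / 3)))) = -1239456 / 1915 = -647.24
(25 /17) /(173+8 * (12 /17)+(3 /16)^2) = 256 /31105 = 0.01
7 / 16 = 0.44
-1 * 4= -4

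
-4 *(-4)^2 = -64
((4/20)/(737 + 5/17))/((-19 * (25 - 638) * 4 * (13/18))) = 51/6325951580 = 0.00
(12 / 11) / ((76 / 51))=153 / 209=0.73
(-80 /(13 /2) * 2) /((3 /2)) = -640 /39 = -16.41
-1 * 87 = -87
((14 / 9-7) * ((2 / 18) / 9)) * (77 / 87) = -3773 / 63423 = -0.06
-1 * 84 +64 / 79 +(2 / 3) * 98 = -4232 / 237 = -17.86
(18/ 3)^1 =6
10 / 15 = 2 / 3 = 0.67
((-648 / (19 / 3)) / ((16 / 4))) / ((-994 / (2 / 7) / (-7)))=-486 / 9443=-0.05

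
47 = 47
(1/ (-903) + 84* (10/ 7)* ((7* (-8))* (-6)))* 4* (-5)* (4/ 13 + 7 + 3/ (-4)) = -62077275095/ 11739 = -5288122.93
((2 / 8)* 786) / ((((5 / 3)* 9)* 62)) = 131 / 620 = 0.21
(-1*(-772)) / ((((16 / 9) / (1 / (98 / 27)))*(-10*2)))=-5.98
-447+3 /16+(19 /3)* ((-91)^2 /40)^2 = 1300779559 /4800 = 270995.74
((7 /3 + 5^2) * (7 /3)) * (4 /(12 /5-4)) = -1435 /9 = -159.44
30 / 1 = 30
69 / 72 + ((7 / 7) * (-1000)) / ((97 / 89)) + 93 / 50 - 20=-54399973 / 58200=-934.71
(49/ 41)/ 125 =49/ 5125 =0.01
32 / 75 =0.43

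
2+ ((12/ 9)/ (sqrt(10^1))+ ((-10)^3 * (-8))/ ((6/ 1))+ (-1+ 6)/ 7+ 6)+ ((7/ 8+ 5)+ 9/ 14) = 2 * sqrt(10)/ 15+ 226559/ 168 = 1348.99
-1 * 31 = -31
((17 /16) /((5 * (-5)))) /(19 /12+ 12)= -51 /16300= -0.00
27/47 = 0.57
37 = 37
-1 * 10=-10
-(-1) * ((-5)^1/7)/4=-5/28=-0.18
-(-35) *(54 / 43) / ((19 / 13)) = 24570 / 817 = 30.07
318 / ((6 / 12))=636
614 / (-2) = -307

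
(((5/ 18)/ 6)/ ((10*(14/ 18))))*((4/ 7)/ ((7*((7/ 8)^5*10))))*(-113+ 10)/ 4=-210944/ 86472015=-0.00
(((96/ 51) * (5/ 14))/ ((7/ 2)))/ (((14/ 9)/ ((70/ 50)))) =144/ 833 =0.17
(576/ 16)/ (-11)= -36/ 11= -3.27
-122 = -122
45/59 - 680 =-40075/59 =-679.24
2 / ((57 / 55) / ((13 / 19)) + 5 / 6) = 8580 / 10073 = 0.85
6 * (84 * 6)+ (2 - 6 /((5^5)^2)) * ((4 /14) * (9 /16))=413481445299 /136718750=3024.32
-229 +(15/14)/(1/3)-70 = -4141/14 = -295.79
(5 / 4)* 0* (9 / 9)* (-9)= 0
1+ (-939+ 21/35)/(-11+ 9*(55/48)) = 75127/55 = 1365.95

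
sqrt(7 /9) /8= sqrt(7) /24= 0.11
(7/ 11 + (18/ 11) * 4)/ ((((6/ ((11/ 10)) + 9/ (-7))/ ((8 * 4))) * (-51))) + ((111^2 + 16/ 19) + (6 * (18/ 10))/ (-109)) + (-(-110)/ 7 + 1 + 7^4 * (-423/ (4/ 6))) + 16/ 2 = -3586273665019799/ 2373303870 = -1511089.12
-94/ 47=-2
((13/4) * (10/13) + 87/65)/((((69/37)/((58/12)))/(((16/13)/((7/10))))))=4283416/244881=17.49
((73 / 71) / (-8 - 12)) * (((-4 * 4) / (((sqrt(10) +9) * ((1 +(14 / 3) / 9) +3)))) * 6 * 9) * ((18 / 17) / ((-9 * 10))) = -1915812 / 130687925 +212868 * sqrt(10) / 130687925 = -0.01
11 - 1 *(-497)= 508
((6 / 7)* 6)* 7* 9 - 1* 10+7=321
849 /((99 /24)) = 2264 /11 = 205.82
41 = 41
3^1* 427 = 1281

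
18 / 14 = 1.29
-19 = -19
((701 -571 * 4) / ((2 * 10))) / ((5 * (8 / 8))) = -1583 / 100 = -15.83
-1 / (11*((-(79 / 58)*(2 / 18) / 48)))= 25056 / 869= 28.83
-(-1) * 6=6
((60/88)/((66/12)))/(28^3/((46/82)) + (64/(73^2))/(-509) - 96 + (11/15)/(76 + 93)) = 2372250579075/746995688303313713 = 0.00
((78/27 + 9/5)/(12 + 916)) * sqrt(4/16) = 0.00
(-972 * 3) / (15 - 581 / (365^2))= -194242050 / 998897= -194.46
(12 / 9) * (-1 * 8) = -32 / 3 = -10.67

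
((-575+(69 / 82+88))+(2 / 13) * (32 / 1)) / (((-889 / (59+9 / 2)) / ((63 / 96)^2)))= 32318811 / 2183168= 14.80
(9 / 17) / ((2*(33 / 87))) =261 / 374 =0.70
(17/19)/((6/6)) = 17/19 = 0.89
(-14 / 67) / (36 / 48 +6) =-56 / 1809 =-0.03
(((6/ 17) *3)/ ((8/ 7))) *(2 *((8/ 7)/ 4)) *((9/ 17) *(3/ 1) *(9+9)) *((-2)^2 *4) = 69984/ 289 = 242.16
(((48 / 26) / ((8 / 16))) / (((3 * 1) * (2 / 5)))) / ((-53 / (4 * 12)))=-1920 / 689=-2.79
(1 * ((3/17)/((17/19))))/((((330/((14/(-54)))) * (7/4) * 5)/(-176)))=608/195075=0.00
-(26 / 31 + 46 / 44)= -1285 / 682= -1.88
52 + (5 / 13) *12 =736 / 13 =56.62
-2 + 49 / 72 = -1.32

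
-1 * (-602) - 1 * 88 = 514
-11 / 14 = -0.79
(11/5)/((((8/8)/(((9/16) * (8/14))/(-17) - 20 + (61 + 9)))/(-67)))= -17533967/2380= -7367.21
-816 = -816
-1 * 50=-50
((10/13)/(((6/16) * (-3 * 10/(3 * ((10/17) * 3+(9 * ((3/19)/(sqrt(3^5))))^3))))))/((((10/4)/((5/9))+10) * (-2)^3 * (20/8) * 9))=4 * sqrt(3)/116362935+8/57681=0.00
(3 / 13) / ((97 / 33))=99 / 1261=0.08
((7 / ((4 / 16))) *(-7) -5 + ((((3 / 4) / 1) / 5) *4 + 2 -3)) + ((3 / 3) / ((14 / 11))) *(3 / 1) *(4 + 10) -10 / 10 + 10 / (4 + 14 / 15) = -30964 / 185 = -167.37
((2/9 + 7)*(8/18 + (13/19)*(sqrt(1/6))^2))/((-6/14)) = -86905/9234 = -9.41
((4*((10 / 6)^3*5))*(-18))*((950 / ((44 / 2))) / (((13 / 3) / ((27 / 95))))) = -675000 / 143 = -4720.28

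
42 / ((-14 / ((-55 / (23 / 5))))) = 825 / 23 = 35.87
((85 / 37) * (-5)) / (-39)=425 / 1443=0.29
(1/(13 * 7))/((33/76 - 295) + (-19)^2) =76/459459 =0.00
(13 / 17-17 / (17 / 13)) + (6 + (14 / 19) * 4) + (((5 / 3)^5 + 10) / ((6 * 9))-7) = -41810141 / 4238406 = -9.86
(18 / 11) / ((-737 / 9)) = -162 / 8107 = -0.02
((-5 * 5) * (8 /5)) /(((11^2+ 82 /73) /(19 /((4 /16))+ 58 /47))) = -2119920 /83801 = -25.30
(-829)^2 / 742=687241 / 742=926.20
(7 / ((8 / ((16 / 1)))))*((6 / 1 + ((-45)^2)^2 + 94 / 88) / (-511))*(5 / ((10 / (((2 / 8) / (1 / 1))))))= -180427811 / 12848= -14043.26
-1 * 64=-64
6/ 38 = 3/ 19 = 0.16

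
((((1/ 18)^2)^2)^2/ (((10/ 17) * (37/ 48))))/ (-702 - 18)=-17/ 61160781196800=-0.00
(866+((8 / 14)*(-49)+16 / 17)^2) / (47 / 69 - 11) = -15934653 / 102884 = -154.88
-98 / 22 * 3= -147 / 11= -13.36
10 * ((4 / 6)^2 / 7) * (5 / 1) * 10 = 31.75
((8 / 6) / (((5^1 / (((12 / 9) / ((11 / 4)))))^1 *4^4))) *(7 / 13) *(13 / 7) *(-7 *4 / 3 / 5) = -7 / 7425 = -0.00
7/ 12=0.58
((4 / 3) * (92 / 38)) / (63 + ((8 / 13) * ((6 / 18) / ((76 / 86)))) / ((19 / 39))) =3496 / 68745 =0.05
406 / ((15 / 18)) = 2436 / 5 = 487.20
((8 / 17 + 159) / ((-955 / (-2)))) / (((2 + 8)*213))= 2711 / 17290275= 0.00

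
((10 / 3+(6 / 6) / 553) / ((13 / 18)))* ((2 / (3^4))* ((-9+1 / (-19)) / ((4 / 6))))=-1903352 / 1229319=-1.55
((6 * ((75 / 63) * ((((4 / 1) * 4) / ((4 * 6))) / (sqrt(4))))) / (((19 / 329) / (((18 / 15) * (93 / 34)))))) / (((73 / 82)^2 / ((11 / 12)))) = 269413870 / 1721267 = 156.52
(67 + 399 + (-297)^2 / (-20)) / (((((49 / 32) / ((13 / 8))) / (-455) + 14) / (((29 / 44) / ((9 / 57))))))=-7346064791 / 6245316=-1176.25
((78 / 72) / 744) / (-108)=-13 / 964224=-0.00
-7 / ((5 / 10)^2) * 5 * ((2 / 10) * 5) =-140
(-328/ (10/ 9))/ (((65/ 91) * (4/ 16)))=-41328/ 25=-1653.12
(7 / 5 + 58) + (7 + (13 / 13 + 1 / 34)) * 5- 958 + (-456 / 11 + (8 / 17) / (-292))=-122846591 / 136510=-899.91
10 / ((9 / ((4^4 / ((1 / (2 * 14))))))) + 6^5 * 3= 281632 / 9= 31292.44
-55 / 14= -3.93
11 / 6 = 1.83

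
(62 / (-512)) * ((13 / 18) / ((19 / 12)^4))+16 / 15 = 4115867 / 3909630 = 1.05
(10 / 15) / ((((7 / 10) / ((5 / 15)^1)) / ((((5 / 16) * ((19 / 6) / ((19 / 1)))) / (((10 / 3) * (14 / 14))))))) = 5 / 1008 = 0.00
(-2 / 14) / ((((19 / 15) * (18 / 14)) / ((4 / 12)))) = -5 / 171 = -0.03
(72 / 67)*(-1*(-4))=288 / 67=4.30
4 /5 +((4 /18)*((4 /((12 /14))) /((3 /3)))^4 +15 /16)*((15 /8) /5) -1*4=5703571 /155520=36.67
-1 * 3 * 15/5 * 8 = -72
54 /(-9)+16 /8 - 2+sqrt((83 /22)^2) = -49 /22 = -2.23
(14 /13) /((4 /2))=7 /13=0.54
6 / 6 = 1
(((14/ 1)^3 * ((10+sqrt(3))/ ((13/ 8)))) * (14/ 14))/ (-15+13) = -109760/ 13 -10976 * sqrt(3)/ 13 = -9905.46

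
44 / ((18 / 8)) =176 / 9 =19.56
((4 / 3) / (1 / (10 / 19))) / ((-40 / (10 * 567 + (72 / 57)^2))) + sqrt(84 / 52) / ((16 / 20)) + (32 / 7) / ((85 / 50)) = -79020478 / 816221 + 5 * sqrt(273) / 52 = -95.22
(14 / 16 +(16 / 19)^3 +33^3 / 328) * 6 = 666.22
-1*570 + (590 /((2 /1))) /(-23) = -13405 /23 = -582.83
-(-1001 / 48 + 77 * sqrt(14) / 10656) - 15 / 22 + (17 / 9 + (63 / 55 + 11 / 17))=3211669 / 134640 - 77 * sqrt(14) / 10656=23.83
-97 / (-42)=97 / 42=2.31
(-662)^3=-290117528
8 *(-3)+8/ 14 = -164/ 7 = -23.43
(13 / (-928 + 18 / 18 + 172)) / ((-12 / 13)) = 169 / 9060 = 0.02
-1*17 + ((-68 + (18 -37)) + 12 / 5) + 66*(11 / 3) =702 / 5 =140.40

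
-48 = -48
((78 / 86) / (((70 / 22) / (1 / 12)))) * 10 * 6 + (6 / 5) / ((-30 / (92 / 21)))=28219 / 22575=1.25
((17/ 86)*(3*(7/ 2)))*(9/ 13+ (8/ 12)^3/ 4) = 32011/ 20124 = 1.59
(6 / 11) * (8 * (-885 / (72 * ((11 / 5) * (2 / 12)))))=-17700 / 121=-146.28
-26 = -26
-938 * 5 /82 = -2345 /41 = -57.20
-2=-2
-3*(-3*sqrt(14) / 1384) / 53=0.00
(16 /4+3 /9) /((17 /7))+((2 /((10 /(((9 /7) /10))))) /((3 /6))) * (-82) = -21713 /8925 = -2.43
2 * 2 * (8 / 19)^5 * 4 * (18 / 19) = 9437184 / 47045881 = 0.20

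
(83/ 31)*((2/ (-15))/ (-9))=166/ 4185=0.04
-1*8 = -8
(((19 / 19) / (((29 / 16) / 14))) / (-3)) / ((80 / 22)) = -308 / 435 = -0.71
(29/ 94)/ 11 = 29/ 1034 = 0.03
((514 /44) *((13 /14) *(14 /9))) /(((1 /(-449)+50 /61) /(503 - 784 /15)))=618676453889 /66495330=9304.06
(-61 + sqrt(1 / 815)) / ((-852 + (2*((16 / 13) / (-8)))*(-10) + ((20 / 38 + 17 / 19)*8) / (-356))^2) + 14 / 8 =483252289*sqrt(815) / 283857831348958460 + 304740601210509 / 174145908803042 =1.75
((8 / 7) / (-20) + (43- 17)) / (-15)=-908 / 525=-1.73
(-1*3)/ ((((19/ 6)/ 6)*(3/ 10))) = -18.95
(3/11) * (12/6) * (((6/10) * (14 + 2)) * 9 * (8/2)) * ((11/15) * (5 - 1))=552.96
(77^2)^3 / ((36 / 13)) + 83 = 2709490944145 / 36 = 75263637337.36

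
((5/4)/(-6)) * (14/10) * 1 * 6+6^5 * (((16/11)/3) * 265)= 43960243/44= 999096.43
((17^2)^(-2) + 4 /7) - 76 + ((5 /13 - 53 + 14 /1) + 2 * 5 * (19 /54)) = -22681043824 /205211097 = -110.53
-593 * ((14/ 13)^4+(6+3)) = -175210745/ 28561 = -6134.62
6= 6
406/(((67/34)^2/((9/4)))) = 235.24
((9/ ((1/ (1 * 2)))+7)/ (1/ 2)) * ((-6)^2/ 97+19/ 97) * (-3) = -85.05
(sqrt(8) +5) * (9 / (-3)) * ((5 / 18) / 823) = -25 / 4938 - 5 * sqrt(2) / 2469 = -0.01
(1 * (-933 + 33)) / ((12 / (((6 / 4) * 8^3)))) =-57600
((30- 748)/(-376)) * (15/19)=5385/3572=1.51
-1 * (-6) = 6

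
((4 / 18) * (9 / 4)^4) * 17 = 12393 / 128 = 96.82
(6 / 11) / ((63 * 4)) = 1 / 462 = 0.00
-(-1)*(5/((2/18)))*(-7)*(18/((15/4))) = -1512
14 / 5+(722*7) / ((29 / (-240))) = -6064394 / 145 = -41823.41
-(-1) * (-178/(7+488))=-178/495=-0.36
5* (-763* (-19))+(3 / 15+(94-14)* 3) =363626 / 5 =72725.20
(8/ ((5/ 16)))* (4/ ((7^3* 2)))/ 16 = 16/ 1715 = 0.01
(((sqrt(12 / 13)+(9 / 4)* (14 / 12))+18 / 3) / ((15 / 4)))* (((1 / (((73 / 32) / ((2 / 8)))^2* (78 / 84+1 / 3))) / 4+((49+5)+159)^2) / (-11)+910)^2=159574381186121932840* sqrt(39) / 376437739674711+458776345910100556915 / 19304499470498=26412549.51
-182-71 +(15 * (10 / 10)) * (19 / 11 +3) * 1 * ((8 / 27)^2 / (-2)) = -684589 / 2673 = -256.11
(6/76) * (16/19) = 24/361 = 0.07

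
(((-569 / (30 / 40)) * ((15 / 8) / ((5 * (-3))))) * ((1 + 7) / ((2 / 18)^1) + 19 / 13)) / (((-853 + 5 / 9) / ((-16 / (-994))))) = -1630185 / 12392198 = -0.13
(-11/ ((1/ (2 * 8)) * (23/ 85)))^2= 223801600/ 529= 423065.41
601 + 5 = 606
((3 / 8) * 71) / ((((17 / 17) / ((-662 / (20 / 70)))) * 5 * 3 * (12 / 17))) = -2796619 / 480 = -5826.29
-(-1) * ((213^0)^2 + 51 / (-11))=-40 / 11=-3.64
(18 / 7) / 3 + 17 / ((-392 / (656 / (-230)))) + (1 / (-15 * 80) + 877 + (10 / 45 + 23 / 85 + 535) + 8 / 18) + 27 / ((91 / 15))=423922336933 / 298880400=1418.37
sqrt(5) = 2.24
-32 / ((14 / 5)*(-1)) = 80 / 7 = 11.43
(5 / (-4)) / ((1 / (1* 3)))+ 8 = 17 / 4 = 4.25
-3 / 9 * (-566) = 566 / 3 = 188.67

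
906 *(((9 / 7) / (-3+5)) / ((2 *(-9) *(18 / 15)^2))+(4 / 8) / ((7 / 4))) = 39713 / 168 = 236.39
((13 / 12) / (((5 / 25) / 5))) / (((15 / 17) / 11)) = 12155 / 36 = 337.64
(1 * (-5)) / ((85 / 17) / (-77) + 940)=-77 / 14475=-0.01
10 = 10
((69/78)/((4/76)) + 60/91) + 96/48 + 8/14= 521/26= 20.04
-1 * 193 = -193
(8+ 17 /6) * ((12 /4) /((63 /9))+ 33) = 2535 /7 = 362.14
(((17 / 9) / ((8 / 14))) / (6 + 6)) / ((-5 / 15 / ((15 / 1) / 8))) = -1.55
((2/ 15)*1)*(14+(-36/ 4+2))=0.93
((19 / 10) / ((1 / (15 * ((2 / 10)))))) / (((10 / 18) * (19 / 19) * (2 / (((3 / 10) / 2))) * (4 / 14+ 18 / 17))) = 183141 / 320000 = 0.57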